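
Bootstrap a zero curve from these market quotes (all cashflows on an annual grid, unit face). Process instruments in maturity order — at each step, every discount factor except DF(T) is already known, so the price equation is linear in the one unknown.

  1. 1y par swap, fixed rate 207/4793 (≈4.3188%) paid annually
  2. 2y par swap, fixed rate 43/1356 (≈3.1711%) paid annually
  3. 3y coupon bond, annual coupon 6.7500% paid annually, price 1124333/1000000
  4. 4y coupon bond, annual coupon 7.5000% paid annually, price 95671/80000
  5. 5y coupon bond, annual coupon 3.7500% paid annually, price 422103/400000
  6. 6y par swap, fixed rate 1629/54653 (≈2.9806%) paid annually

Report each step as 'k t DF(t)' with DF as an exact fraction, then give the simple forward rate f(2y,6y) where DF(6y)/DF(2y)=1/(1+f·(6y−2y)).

step 1 [1y] swap r/1=207/4793: DF=(1 − 207/4793·(0))/(1+207/4793) = 4793/5000 ≈ 0.958600
step 2 [2y] swap r/1=43/1356: DF=(1 − 43/1356·(0.958600))/(1+43/1356) = 4699/5000 ≈ 0.939800
step 3 [3y] bond c/1=27/400: DF=(1124333/1000000 − 27/400·(0.958600+0.939800))/(1+27/400) = 2333/2500 ≈ 0.933200
step 4 [4y] bond c/1=3/40: DF=(95671/80000 − 3/40·(0.958600+0.939800+0.933200))/(1+3/40) = 9149/10000 ≈ 0.914900
step 5 [5y] bond c/1=3/80: DF=(422103/400000 − 3/80·(0.958600+0.939800+0.933200+0.914900))/(1+3/80) = 8817/10000 ≈ 0.881700
step 6 [6y] swap r/1=1629/54653: DF=(1 − 1629/54653·(0.958600+0.939800+0.933200+0.914900+0.881700))/(1+1629/54653) = 8371/10000 ≈ 0.837100

1 1 4793/5000
2 2 4699/5000
3 3 2333/2500
4 4 9149/10000
5 5 8817/10000
6 6 8371/10000
f(2y,6y) = ((4699/5000)/(8371/10000) − 1)/(4) = 1027/33484 ≈ 3.0671%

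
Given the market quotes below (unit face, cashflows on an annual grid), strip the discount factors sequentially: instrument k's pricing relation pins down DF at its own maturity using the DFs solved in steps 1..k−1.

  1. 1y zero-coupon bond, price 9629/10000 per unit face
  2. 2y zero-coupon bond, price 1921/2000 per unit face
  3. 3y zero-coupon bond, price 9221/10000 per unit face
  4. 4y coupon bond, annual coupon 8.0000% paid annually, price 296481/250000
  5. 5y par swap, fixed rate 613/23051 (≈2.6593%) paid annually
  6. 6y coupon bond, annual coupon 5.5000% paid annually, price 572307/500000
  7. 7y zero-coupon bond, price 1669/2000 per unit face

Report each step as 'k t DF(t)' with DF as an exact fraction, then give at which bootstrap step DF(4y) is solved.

step 1 [1y] zero: DF = P = 9629/10000 ≈ 0.962900
step 2 [2y] zero: DF = P = 1921/2000 ≈ 0.960500
step 3 [3y] zero: DF = P = 9221/10000 ≈ 0.922100
step 4 [4y] bond c/1=2/25: DF=(296481/250000 − 2/25·(0.962900+0.960500+0.922100))/(1+2/25) = 8873/10000 ≈ 0.887300
step 5 [5y] swap r/1=613/23051: DF=(1 − 613/23051·(0.962900+0.960500+0.922100+0.887300))/(1+613/23051) = 4387/5000 ≈ 0.877400
step 6 [6y] bond c/1=11/200: DF=(572307/500000 − 11/200·(0.962900+0.960500+0.922100+0.887300+0.877400))/(1+11/200) = 4223/5000 ≈ 0.844600
step 7 [7y] zero: DF = P = 1669/2000 ≈ 0.834500

1 1 9629/10000
2 2 1921/2000
3 3 9221/10000
4 4 8873/10000
5 5 4387/5000
6 6 4223/5000
7 7 1669/2000
DF(4y) is solved at step 4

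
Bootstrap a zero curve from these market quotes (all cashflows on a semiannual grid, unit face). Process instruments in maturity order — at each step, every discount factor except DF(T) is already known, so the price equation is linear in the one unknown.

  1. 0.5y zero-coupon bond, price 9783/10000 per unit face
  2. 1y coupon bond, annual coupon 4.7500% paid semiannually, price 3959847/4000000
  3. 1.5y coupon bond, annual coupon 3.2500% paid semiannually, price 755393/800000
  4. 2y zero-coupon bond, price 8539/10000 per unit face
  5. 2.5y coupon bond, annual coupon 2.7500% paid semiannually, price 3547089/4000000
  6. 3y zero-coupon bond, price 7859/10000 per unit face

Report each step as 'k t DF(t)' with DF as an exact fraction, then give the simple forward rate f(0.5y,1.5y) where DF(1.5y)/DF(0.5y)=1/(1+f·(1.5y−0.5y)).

1 1/2 9783/10000
2 1 9443/10000
3 3/2 1123/1250
4 2 8539/10000
5 5/2 8249/10000
6 3 7859/10000
f(0.5y,1.5y) = ((9783/10000)/(1123/1250) − 1)/(1) = 799/8984 ≈ 8.8936%

step 1 [0.5y] zero: DF = P = 9783/10000 ≈ 0.978300
step 2 [1y] bond c/2=19/800: DF=(3959847/4000000 − 19/800·(0.978300))/(1+19/800) = 9443/10000 ≈ 0.944300
step 3 [1.5y] bond c/2=13/800: DF=(755393/800000 − 13/800·(0.978300+0.944300))/(1+13/800) = 1123/1250 ≈ 0.898400
step 4 [2y] zero: DF = P = 8539/10000 ≈ 0.853900
step 5 [2.5y] bond c/2=11/800: DF=(3547089/4000000 − 11/800·(0.978300+0.944300+0.898400+0.853900))/(1+11/800) = 8249/10000 ≈ 0.824900
step 6 [3y] zero: DF = P = 7859/10000 ≈ 0.785900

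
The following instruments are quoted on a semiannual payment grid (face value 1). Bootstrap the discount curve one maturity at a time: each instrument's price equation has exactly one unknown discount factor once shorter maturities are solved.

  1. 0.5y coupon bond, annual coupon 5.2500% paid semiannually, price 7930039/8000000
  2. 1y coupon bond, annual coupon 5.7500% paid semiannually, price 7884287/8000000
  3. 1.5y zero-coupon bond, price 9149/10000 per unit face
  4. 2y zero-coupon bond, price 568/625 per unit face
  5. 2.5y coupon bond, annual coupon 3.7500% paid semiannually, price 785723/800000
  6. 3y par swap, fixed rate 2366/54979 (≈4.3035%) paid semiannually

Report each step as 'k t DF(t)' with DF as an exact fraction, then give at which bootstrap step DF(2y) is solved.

step 1 [0.5y] bond c/2=21/800: DF=(7930039/8000000 − 21/800·(0))/(1+21/800) = 9659/10000 ≈ 0.965900
step 2 [1y] bond c/2=23/800: DF=(7884287/8000000 − 23/800·(0.965900))/(1+23/800) = 931/1000 ≈ 0.931000
step 3 [1.5y] zero: DF = P = 9149/10000 ≈ 0.914900
step 4 [2y] zero: DF = P = 568/625 ≈ 0.908800
step 5 [2.5y] bond c/2=3/160: DF=(785723/800000 − 3/160·(0.965900+0.931000+0.914900+0.908800))/(1+3/160) = 2239/2500 ≈ 0.895600
step 6 [3y] swap r/2=1183/54979: DF=(1 − 1183/54979·(0.965900+0.931000+0.914900+0.908800+0.895600))/(1+1183/54979) = 8817/10000 ≈ 0.881700

1 1/2 9659/10000
2 1 931/1000
3 3/2 9149/10000
4 2 568/625
5 5/2 2239/2500
6 3 8817/10000
DF(2y) is solved at step 4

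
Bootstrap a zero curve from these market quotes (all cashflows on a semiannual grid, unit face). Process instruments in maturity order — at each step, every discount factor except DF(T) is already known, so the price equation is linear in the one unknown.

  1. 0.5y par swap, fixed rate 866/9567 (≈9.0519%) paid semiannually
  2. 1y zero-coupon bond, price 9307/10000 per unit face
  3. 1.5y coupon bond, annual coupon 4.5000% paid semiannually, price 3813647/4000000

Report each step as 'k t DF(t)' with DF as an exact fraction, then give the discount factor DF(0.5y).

1 1/2 9567/10000
2 1 9307/10000
3 3/2 8909/10000
DF(0.5y) = 9567/10000 ≈ 0.956700

step 1 [0.5y] swap r/2=433/9567: DF=(1 − 433/9567·(0))/(1+433/9567) = 9567/10000 ≈ 0.956700
step 2 [1y] zero: DF = P = 9307/10000 ≈ 0.930700
step 3 [1.5y] bond c/2=9/400: DF=(3813647/4000000 − 9/400·(0.956700+0.930700))/(1+9/400) = 8909/10000 ≈ 0.890900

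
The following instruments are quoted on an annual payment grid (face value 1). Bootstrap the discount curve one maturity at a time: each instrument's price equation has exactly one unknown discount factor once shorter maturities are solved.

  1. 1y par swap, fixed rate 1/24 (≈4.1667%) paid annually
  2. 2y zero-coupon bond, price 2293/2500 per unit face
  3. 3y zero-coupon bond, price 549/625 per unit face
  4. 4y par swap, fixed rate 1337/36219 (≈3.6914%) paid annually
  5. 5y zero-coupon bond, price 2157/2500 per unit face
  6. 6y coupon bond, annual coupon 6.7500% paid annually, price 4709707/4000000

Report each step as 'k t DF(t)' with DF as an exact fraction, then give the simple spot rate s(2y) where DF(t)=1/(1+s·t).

1 1 24/25
2 2 2293/2500
3 3 549/625
4 4 8663/10000
5 5 2157/2500
6 6 4097/5000
s(2y) = (1/(2293/2500) − 1)/(2) = 207/4586 ≈ 4.5137%

step 1 [1y] swap r/1=1/24: DF=(1 − 1/24·(0))/(1+1/24) = 24/25 ≈ 0.960000
step 2 [2y] zero: DF = P = 2293/2500 ≈ 0.917200
step 3 [3y] zero: DF = P = 549/625 ≈ 0.878400
step 4 [4y] swap r/1=1337/36219: DF=(1 − 1337/36219·(0.960000+0.917200+0.878400))/(1+1337/36219) = 8663/10000 ≈ 0.866300
step 5 [5y] zero: DF = P = 2157/2500 ≈ 0.862800
step 6 [6y] bond c/1=27/400: DF=(4709707/4000000 − 27/400·(0.960000+0.917200+0.878400+0.866300+0.862800))/(1+27/400) = 4097/5000 ≈ 0.819400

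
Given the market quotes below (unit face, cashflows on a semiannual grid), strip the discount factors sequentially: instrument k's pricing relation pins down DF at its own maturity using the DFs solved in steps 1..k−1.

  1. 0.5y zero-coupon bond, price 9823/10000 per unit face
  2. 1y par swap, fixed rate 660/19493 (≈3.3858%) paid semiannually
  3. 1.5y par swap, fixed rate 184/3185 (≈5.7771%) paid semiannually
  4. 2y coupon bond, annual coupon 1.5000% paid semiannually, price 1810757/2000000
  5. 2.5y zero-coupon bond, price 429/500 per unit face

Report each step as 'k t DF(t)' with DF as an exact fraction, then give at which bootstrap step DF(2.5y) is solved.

step 1 [0.5y] zero: DF = P = 9823/10000 ≈ 0.982300
step 2 [1y] swap r/2=330/19493: DF=(1 − 330/19493·(0.982300))/(1+330/19493) = 967/1000 ≈ 0.967000
step 3 [1.5y] swap r/2=92/3185: DF=(1 − 92/3185·(0.982300+0.967000))/(1+92/3185) = 2293/2500 ≈ 0.917200
step 4 [2y] bond c/2=3/400: DF=(1810757/2000000 − 3/400·(0.982300+0.967000+0.917200))/(1+3/400) = 8773/10000 ≈ 0.877300
step 5 [2.5y] zero: DF = P = 429/500 ≈ 0.858000

1 1/2 9823/10000
2 1 967/1000
3 3/2 2293/2500
4 2 8773/10000
5 5/2 429/500
DF(2.5y) is solved at step 5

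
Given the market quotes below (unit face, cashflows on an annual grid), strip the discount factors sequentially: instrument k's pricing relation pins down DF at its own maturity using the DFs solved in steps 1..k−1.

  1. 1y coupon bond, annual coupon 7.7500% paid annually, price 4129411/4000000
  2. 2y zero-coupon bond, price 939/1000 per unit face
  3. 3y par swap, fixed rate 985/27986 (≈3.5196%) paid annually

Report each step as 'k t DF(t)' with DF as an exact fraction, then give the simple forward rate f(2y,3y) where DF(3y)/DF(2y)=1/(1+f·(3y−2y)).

1 1 9581/10000
2 2 939/1000
3 3 1803/2000
f(2y,3y) = ((939/1000)/(1803/2000) − 1)/(1) = 25/601 ≈ 4.1597%

step 1 [1y] bond c/1=31/400: DF=(4129411/4000000 − 31/400·(0))/(1+31/400) = 9581/10000 ≈ 0.958100
step 2 [2y] zero: DF = P = 939/1000 ≈ 0.939000
step 3 [3y] swap r/1=985/27986: DF=(1 − 985/27986·(0.958100+0.939000))/(1+985/27986) = 1803/2000 ≈ 0.901500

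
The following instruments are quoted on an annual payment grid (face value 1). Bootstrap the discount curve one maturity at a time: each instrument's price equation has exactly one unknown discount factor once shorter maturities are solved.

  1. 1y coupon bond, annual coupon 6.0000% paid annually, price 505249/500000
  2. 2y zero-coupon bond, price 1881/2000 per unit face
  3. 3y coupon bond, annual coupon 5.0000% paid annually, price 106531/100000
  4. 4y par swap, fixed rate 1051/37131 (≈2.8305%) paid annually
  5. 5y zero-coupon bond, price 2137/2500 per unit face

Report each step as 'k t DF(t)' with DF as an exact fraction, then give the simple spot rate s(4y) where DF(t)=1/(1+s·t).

1 1 9533/10000
2 2 1881/2000
3 3 2311/2500
4 4 8949/10000
5 5 2137/2500
s(4y) = (1/(8949/10000) − 1)/(4) = 1051/35796 ≈ 2.9361%

step 1 [1y] bond c/1=3/50: DF=(505249/500000 − 3/50·(0))/(1+3/50) = 9533/10000 ≈ 0.953300
step 2 [2y] zero: DF = P = 1881/2000 ≈ 0.940500
step 3 [3y] bond c/1=1/20: DF=(106531/100000 − 1/20·(0.953300+0.940500))/(1+1/20) = 2311/2500 ≈ 0.924400
step 4 [4y] swap r/1=1051/37131: DF=(1 − 1051/37131·(0.953300+0.940500+0.924400))/(1+1051/37131) = 8949/10000 ≈ 0.894900
step 5 [5y] zero: DF = P = 2137/2500 ≈ 0.854800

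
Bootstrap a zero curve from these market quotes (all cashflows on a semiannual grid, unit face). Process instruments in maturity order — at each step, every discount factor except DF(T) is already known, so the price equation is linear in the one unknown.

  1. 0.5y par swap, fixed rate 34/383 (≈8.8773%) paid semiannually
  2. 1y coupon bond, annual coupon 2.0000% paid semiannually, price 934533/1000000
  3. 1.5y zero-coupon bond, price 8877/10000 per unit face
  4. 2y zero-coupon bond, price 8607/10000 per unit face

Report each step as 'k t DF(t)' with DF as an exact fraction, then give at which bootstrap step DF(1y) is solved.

1 1/2 383/400
2 1 4579/5000
3 3/2 8877/10000
4 2 8607/10000
DF(1y) is solved at step 2

step 1 [0.5y] swap r/2=17/383: DF=(1 − 17/383·(0))/(1+17/383) = 383/400 ≈ 0.957500
step 2 [1y] bond c/2=1/100: DF=(934533/1000000 − 1/100·(0.957500))/(1+1/100) = 4579/5000 ≈ 0.915800
step 3 [1.5y] zero: DF = P = 8877/10000 ≈ 0.887700
step 4 [2y] zero: DF = P = 8607/10000 ≈ 0.860700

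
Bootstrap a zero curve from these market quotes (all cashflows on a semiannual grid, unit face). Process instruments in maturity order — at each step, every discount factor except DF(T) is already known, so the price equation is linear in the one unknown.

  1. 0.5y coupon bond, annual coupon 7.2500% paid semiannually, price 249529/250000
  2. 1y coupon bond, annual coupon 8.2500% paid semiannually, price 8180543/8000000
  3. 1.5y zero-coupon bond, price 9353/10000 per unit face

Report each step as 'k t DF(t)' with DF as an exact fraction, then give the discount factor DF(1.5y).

step 1 [0.5y] bond c/2=29/800: DF=(249529/250000 − 29/800·(0))/(1+29/800) = 602/625 ≈ 0.963200
step 2 [1y] bond c/2=33/800: DF=(8180543/8000000 − 33/800·(0.963200))/(1+33/800) = 9439/10000 ≈ 0.943900
step 3 [1.5y] zero: DF = P = 9353/10000 ≈ 0.935300

1 1/2 602/625
2 1 9439/10000
3 3/2 9353/10000
DF(1.5y) = 9353/10000 ≈ 0.935300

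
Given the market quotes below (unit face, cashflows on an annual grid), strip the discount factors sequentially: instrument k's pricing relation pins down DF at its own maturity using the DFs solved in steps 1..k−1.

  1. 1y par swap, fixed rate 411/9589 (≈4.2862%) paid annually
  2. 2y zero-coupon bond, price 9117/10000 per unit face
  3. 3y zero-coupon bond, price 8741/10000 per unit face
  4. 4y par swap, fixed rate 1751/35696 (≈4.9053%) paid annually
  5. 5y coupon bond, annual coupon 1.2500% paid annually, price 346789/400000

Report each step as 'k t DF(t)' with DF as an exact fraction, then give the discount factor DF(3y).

step 1 [1y] swap r/1=411/9589: DF=(1 − 411/9589·(0))/(1+411/9589) = 9589/10000 ≈ 0.958900
step 2 [2y] zero: DF = P = 9117/10000 ≈ 0.911700
step 3 [3y] zero: DF = P = 8741/10000 ≈ 0.874100
step 4 [4y] swap r/1=1751/35696: DF=(1 − 1751/35696·(0.958900+0.911700+0.874100))/(1+1751/35696) = 8249/10000 ≈ 0.824900
step 5 [5y] bond c/1=1/80: DF=(346789/400000 − 1/80·(0.958900+0.911700+0.874100+0.824900))/(1+1/80) = 4061/5000 ≈ 0.812200

1 1 9589/10000
2 2 9117/10000
3 3 8741/10000
4 4 8249/10000
5 5 4061/5000
DF(3y) = 8741/10000 ≈ 0.874100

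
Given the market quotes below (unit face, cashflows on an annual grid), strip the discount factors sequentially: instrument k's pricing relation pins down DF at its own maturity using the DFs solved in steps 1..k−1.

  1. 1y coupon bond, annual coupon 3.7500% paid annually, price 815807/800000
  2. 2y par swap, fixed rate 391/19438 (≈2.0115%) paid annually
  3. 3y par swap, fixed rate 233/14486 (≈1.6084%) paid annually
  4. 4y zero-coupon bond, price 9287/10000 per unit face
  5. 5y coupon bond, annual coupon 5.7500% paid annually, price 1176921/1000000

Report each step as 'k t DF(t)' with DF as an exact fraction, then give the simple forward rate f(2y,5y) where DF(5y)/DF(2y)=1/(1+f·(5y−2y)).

step 1 [1y] bond c/1=3/80: DF=(815807/800000 − 3/80·(0))/(1+3/80) = 9829/10000 ≈ 0.982900
step 2 [2y] swap r/1=391/19438: DF=(1 − 391/19438·(0.982900))/(1+391/19438) = 9609/10000 ≈ 0.960900
step 3 [3y] swap r/1=233/14486: DF=(1 − 233/14486·(0.982900+0.960900))/(1+233/14486) = 4767/5000 ≈ 0.953400
step 4 [4y] zero: DF = P = 9287/10000 ≈ 0.928700
step 5 [5y] bond c/1=23/400: DF=(1176921/1000000 − 23/400·(0.982900+0.960900+0.953400+0.928700))/(1+23/400) = 9049/10000 ≈ 0.904900

1 1 9829/10000
2 2 9609/10000
3 3 4767/5000
4 4 9287/10000
5 5 9049/10000
f(2y,5y) = ((9609/10000)/(9049/10000) − 1)/(3) = 560/27147 ≈ 2.0628%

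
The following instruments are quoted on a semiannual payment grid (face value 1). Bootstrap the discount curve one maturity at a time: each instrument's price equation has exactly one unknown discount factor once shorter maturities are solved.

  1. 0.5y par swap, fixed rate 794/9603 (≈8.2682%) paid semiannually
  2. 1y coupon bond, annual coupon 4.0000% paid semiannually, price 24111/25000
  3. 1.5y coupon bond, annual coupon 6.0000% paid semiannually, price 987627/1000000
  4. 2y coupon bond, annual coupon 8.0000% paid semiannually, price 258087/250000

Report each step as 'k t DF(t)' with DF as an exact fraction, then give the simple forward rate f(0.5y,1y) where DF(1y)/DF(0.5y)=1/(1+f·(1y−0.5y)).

1 1/2 9603/10000
2 1 9267/10000
3 3/2 9039/10000
4 2 8853/10000
f(0.5y,1y) = ((9603/10000)/(9267/10000) − 1)/(1/2) = 224/3089 ≈ 7.2515%

step 1 [0.5y] swap r/2=397/9603: DF=(1 − 397/9603·(0))/(1+397/9603) = 9603/10000 ≈ 0.960300
step 2 [1y] bond c/2=1/50: DF=(24111/25000 − 1/50·(0.960300))/(1+1/50) = 9267/10000 ≈ 0.926700
step 3 [1.5y] bond c/2=3/100: DF=(987627/1000000 − 3/100·(0.960300+0.926700))/(1+3/100) = 9039/10000 ≈ 0.903900
step 4 [2y] bond c/2=1/25: DF=(258087/250000 − 1/25·(0.960300+0.926700+0.903900))/(1+1/25) = 8853/10000 ≈ 0.885300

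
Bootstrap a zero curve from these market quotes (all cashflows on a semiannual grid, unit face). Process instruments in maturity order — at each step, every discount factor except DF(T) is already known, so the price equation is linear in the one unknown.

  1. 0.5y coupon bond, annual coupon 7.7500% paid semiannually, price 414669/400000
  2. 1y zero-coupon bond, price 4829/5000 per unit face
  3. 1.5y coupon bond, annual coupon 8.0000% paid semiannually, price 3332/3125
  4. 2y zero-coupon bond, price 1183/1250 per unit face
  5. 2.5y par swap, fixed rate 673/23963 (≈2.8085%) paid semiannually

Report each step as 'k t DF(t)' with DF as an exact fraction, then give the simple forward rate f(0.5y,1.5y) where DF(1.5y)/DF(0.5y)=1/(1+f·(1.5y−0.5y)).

step 1 [0.5y] bond c/2=31/800: DF=(414669/400000 − 31/800·(0))/(1+31/800) = 499/500 ≈ 0.998000
step 2 [1y] zero: DF = P = 4829/5000 ≈ 0.965800
step 3 [1.5y] bond c/2=1/25: DF=(3332/3125 − 1/25·(0.998000+0.965800))/(1+1/25) = 9497/10000 ≈ 0.949700
step 4 [2y] zero: DF = P = 1183/1250 ≈ 0.946400
step 5 [2.5y] swap r/2=673/47926: DF=(1 − 673/47926·(0.998000+0.965800+0.949700+0.946400))/(1+673/47926) = 9327/10000 ≈ 0.932700

1 1/2 499/500
2 1 4829/5000
3 3/2 9497/10000
4 2 1183/1250
5 5/2 9327/10000
f(0.5y,1.5y) = ((499/500)/(9497/10000) − 1)/(1) = 483/9497 ≈ 5.0858%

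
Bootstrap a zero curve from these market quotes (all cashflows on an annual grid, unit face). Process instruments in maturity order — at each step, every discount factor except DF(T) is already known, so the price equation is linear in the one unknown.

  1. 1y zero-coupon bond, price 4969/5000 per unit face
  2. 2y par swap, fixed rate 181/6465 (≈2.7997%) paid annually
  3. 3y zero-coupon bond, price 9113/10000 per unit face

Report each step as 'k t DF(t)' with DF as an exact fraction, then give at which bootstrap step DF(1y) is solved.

step 1 [1y] zero: DF = P = 4969/5000 ≈ 0.993800
step 2 [2y] swap r/1=181/6465: DF=(1 − 181/6465·(0.993800))/(1+181/6465) = 9457/10000 ≈ 0.945700
step 3 [3y] zero: DF = P = 9113/10000 ≈ 0.911300

1 1 4969/5000
2 2 9457/10000
3 3 9113/10000
DF(1y) is solved at step 1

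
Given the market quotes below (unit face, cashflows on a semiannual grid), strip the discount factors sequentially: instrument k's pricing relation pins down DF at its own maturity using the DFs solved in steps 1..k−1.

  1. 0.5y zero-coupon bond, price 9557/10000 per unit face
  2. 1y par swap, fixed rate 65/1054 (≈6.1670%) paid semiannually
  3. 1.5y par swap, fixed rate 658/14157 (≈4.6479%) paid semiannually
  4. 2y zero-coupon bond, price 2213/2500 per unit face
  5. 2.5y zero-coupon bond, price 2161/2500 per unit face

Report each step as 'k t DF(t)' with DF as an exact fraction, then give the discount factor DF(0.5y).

1 1/2 9557/10000
2 1 1883/2000
3 3/2 4671/5000
4 2 2213/2500
5 5/2 2161/2500
DF(0.5y) = 9557/10000 ≈ 0.955700

step 1 [0.5y] zero: DF = P = 9557/10000 ≈ 0.955700
step 2 [1y] swap r/2=65/2108: DF=(1 − 65/2108·(0.955700))/(1+65/2108) = 1883/2000 ≈ 0.941500
step 3 [1.5y] swap r/2=329/14157: DF=(1 − 329/14157·(0.955700+0.941500))/(1+329/14157) = 4671/5000 ≈ 0.934200
step 4 [2y] zero: DF = P = 2213/2500 ≈ 0.885200
step 5 [2.5y] zero: DF = P = 2161/2500 ≈ 0.864400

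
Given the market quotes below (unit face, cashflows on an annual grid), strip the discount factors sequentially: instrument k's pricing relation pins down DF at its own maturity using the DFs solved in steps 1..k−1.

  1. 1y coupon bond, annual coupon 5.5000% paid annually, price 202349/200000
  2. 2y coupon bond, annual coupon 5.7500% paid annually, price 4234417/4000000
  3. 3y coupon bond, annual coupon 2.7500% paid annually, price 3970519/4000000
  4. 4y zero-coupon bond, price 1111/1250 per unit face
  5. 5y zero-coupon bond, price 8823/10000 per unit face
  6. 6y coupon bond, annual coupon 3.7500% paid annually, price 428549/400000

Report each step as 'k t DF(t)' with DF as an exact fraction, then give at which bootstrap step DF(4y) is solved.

step 1 [1y] bond c/1=11/200: DF=(202349/200000 − 11/200·(0))/(1+11/200) = 959/1000 ≈ 0.959000
step 2 [2y] bond c/1=23/400: DF=(4234417/4000000 − 23/400·(0.959000))/(1+23/400) = 9489/10000 ≈ 0.948900
step 3 [3y] bond c/1=11/400: DF=(3970519/4000000 − 11/400·(0.959000+0.948900))/(1+11/400) = 183/200 ≈ 0.915000
step 4 [4y] zero: DF = P = 1111/1250 ≈ 0.888800
step 5 [5y] zero: DF = P = 8823/10000 ≈ 0.882300
step 6 [6y] bond c/1=3/80: DF=(428549/400000 − 3/80·(0.959000+0.948900+0.915000+0.888800+0.882300))/(1+3/80) = 4333/5000 ≈ 0.866600

1 1 959/1000
2 2 9489/10000
3 3 183/200
4 4 1111/1250
5 5 8823/10000
6 6 4333/5000
DF(4y) is solved at step 4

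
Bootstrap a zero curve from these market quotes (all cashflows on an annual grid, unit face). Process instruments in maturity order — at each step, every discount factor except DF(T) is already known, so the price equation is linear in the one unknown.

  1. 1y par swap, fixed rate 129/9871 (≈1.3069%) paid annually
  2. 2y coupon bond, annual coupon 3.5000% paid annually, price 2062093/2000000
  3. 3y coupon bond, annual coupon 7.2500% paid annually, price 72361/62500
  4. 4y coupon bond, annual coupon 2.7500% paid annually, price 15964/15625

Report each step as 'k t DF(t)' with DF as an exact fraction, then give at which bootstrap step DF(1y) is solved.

1 1 9871/10000
2 2 2407/2500
3 3 9477/10000
4 4 573/625
DF(1y) is solved at step 1

step 1 [1y] swap r/1=129/9871: DF=(1 − 129/9871·(0))/(1+129/9871) = 9871/10000 ≈ 0.987100
step 2 [2y] bond c/1=7/200: DF=(2062093/2000000 − 7/200·(0.987100))/(1+7/200) = 2407/2500 ≈ 0.962800
step 3 [3y] bond c/1=29/400: DF=(72361/62500 − 29/400·(0.987100+0.962800))/(1+29/400) = 9477/10000 ≈ 0.947700
step 4 [4y] bond c/1=11/400: DF=(15964/15625 − 11/400·(0.987100+0.962800+0.947700))/(1+11/400) = 573/625 ≈ 0.916800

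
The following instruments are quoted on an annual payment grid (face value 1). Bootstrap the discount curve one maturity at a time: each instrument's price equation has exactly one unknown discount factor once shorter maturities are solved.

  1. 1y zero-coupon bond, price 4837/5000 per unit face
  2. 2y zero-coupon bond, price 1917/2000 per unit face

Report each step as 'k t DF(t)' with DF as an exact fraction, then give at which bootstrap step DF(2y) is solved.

1 1 4837/5000
2 2 1917/2000
DF(2y) is solved at step 2

step 1 [1y] zero: DF = P = 4837/5000 ≈ 0.967400
step 2 [2y] zero: DF = P = 1917/2000 ≈ 0.958500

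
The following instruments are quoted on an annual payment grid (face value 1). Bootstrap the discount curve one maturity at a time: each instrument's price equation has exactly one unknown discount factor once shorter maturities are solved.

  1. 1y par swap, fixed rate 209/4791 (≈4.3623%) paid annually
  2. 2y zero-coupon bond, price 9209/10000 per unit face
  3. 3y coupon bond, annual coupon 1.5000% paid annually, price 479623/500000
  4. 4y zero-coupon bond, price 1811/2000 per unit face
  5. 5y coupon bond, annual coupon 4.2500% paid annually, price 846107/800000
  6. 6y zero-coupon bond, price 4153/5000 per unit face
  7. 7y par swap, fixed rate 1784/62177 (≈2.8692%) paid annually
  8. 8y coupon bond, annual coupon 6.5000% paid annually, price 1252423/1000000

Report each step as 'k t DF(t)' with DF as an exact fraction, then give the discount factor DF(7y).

1 1 4791/5000
2 2 9209/10000
3 3 9173/10000
4 4 1811/2000
5 5 2159/2500
6 6 4153/5000
7 7 1027/1250
8 8 1593/2000
DF(7y) = 1027/1250 ≈ 0.821600

step 1 [1y] swap r/1=209/4791: DF=(1 − 209/4791·(0))/(1+209/4791) = 4791/5000 ≈ 0.958200
step 2 [2y] zero: DF = P = 9209/10000 ≈ 0.920900
step 3 [3y] bond c/1=3/200: DF=(479623/500000 − 3/200·(0.958200+0.920900))/(1+3/200) = 9173/10000 ≈ 0.917300
step 4 [4y] zero: DF = P = 1811/2000 ≈ 0.905500
step 5 [5y] bond c/1=17/400: DF=(846107/800000 − 17/400·(0.958200+0.920900+0.917300+0.905500))/(1+17/400) = 2159/2500 ≈ 0.863600
step 6 [6y] zero: DF = P = 4153/5000 ≈ 0.830600
step 7 [7y] swap r/1=1784/62177: DF=(1 − 1784/62177·(0.958200+0.920900+0.917300+0.905500+0.863600+0.830600))/(1+1784/62177) = 1027/1250 ≈ 0.821600
step 8 [8y] bond c/1=13/200: DF=(1252423/1000000 − 13/200·(0.958200+0.920900+0.917300+0.905500+0.863600+0.830600+0.821600))/(1+13/200) = 1593/2000 ≈ 0.796500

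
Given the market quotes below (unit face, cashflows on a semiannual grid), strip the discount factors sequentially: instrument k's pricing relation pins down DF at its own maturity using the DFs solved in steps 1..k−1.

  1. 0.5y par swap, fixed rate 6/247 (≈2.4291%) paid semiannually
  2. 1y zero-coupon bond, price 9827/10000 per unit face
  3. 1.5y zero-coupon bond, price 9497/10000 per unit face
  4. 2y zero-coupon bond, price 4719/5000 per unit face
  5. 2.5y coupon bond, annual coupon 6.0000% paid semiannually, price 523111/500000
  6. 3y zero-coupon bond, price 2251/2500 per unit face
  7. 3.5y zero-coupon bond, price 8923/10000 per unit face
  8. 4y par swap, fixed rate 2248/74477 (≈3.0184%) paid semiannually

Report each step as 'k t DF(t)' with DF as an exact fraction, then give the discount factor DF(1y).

1 1/2 247/250
2 1 9827/10000
3 3/2 9497/10000
4 2 4719/5000
5 5/2 1129/1250
6 3 2251/2500
7 7/2 8923/10000
8 4 2219/2500
DF(1y) = 9827/10000 ≈ 0.982700

step 1 [0.5y] swap r/2=3/247: DF=(1 − 3/247·(0))/(1+3/247) = 247/250 ≈ 0.988000
step 2 [1y] zero: DF = P = 9827/10000 ≈ 0.982700
step 3 [1.5y] zero: DF = P = 9497/10000 ≈ 0.949700
step 4 [2y] zero: DF = P = 4719/5000 ≈ 0.943800
step 5 [2.5y] bond c/2=3/100: DF=(523111/500000 − 3/100·(0.988000+0.982700+0.949700+0.943800))/(1+3/100) = 1129/1250 ≈ 0.903200
step 6 [3y] zero: DF = P = 2251/2500 ≈ 0.900400
step 7 [3.5y] zero: DF = P = 8923/10000 ≈ 0.892300
step 8 [4y] swap r/2=1124/74477: DF=(1 − 1124/74477·(0.988000+0.982700+0.949700+0.943800+0.903200+0.900400+0.892300))/(1+1124/74477) = 2219/2500 ≈ 0.887600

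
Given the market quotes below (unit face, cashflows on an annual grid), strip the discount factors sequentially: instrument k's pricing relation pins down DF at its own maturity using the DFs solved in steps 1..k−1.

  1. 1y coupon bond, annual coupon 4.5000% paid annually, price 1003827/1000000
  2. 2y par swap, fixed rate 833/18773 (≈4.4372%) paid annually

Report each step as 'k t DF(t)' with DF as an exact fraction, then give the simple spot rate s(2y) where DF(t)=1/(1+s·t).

1 1 4803/5000
2 2 9167/10000
s(2y) = (1/(9167/10000) − 1)/(2) = 833/18334 ≈ 4.5435%

step 1 [1y] bond c/1=9/200: DF=(1003827/1000000 − 9/200·(0))/(1+9/200) = 4803/5000 ≈ 0.960600
step 2 [2y] swap r/1=833/18773: DF=(1 − 833/18773·(0.960600))/(1+833/18773) = 9167/10000 ≈ 0.916700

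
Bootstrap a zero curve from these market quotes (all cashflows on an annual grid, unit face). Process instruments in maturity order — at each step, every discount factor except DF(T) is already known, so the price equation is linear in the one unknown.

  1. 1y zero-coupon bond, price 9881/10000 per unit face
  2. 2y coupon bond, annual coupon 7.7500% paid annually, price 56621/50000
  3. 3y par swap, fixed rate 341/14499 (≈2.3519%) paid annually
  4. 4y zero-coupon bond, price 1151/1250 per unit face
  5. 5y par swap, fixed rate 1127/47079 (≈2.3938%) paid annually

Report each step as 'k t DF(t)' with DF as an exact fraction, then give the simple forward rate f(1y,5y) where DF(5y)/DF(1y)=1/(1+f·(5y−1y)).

1 1 9881/10000
2 2 9799/10000
3 3 4659/5000
4 4 1151/1250
5 5 8873/10000
f(1y,5y) = ((9881/10000)/(8873/10000) − 1)/(4) = 252/8873 ≈ 2.8401%

step 1 [1y] zero: DF = P = 9881/10000 ≈ 0.988100
step 2 [2y] bond c/1=31/400: DF=(56621/50000 − 31/400·(0.988100))/(1+31/400) = 9799/10000 ≈ 0.979900
step 3 [3y] swap r/1=341/14499: DF=(1 − 341/14499·(0.988100+0.979900))/(1+341/14499) = 4659/5000 ≈ 0.931800
step 4 [4y] zero: DF = P = 1151/1250 ≈ 0.920800
step 5 [5y] swap r/1=1127/47079: DF=(1 − 1127/47079·(0.988100+0.979900+0.931800+0.920800))/(1+1127/47079) = 8873/10000 ≈ 0.887300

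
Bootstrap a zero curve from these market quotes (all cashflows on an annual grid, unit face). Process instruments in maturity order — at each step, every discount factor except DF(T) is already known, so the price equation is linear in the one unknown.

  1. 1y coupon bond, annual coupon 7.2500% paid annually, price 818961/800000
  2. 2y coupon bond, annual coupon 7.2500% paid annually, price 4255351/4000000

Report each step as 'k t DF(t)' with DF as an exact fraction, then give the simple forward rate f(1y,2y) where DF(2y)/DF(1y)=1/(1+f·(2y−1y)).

step 1 [1y] bond c/1=29/400: DF=(818961/800000 − 29/400·(0))/(1+29/400) = 1909/2000 ≈ 0.954500
step 2 [2y] bond c/1=29/400: DF=(4255351/4000000 − 29/400·(0.954500))/(1+29/400) = 4637/5000 ≈ 0.927400

1 1 1909/2000
2 2 4637/5000
f(1y,2y) = ((1909/2000)/(4637/5000) − 1)/(1) = 271/9274 ≈ 2.9221%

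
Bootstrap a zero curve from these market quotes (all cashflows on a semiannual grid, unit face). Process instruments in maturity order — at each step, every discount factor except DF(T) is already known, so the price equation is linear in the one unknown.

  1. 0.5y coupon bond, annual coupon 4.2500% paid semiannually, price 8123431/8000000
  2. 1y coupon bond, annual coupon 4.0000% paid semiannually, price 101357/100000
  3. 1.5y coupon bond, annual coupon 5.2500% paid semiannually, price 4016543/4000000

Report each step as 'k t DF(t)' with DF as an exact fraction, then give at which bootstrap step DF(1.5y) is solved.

1 1/2 9943/10000
2 1 4871/5000
3 3/2 9281/10000
DF(1.5y) is solved at step 3

step 1 [0.5y] bond c/2=17/800: DF=(8123431/8000000 − 17/800·(0))/(1+17/800) = 9943/10000 ≈ 0.994300
step 2 [1y] bond c/2=1/50: DF=(101357/100000 − 1/50·(0.994300))/(1+1/50) = 4871/5000 ≈ 0.974200
step 3 [1.5y] bond c/2=21/800: DF=(4016543/4000000 − 21/800·(0.994300+0.974200))/(1+21/800) = 9281/10000 ≈ 0.928100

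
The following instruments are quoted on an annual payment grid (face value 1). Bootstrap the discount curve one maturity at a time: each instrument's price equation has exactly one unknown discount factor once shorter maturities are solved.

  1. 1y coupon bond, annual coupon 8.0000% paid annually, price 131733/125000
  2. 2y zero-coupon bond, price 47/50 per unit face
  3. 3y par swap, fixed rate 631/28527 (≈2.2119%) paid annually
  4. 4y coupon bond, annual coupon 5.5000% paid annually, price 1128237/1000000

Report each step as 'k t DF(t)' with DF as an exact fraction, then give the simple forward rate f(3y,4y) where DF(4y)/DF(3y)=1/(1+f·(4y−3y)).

step 1 [1y] bond c/1=2/25: DF=(131733/125000 − 2/25·(0))/(1+2/25) = 4879/5000 ≈ 0.975800
step 2 [2y] zero: DF = P = 47/50 ≈ 0.940000
step 3 [3y] swap r/1=631/28527: DF=(1 − 631/28527·(0.975800+0.940000))/(1+631/28527) = 9369/10000 ≈ 0.936900
step 4 [4y] bond c/1=11/200: DF=(1128237/1000000 − 11/200·(0.975800+0.940000+0.936900))/(1+11/200) = 9207/10000 ≈ 0.920700

1 1 4879/5000
2 2 47/50
3 3 9369/10000
4 4 9207/10000
f(3y,4y) = ((9369/10000)/(9207/10000) − 1)/(1) = 6/341 ≈ 1.7595%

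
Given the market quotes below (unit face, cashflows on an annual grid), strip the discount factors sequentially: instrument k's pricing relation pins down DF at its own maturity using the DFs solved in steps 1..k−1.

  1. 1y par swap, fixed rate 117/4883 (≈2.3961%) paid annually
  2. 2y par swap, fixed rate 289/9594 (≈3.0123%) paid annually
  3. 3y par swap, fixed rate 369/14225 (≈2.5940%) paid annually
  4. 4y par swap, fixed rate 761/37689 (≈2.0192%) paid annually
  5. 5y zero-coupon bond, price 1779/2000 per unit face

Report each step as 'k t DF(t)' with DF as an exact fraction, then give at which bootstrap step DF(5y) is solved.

step 1 [1y] swap r/1=117/4883: DF=(1 − 117/4883·(0))/(1+117/4883) = 4883/5000 ≈ 0.976600
step 2 [2y] swap r/1=289/9594: DF=(1 − 289/9594·(0.976600))/(1+289/9594) = 4711/5000 ≈ 0.942200
step 3 [3y] swap r/1=369/14225: DF=(1 − 369/14225·(0.976600+0.942200))/(1+369/14225) = 4631/5000 ≈ 0.926200
step 4 [4y] swap r/1=761/37689: DF=(1 − 761/37689·(0.976600+0.942200+0.926200))/(1+761/37689) = 9239/10000 ≈ 0.923900
step 5 [5y] zero: DF = P = 1779/2000 ≈ 0.889500

1 1 4883/5000
2 2 4711/5000
3 3 4631/5000
4 4 9239/10000
5 5 1779/2000
DF(5y) is solved at step 5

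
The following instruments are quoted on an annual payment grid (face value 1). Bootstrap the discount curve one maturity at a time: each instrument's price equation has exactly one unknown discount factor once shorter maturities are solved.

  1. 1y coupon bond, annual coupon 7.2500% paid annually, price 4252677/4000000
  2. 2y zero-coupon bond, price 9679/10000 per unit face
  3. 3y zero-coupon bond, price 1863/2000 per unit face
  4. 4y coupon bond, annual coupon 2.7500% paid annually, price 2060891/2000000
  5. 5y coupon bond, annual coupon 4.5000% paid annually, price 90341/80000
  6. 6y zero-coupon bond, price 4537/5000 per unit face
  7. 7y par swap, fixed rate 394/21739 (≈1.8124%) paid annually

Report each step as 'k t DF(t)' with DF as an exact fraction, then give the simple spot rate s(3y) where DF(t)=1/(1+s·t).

1 1 9913/10000
2 2 9679/10000
3 3 1863/2000
4 4 1851/2000
5 5 9163/10000
6 6 4537/5000
7 7 4409/5000
s(3y) = (1/(1863/2000) − 1)/(3) = 137/5589 ≈ 2.4512%

step 1 [1y] bond c/1=29/400: DF=(4252677/4000000 − 29/400·(0))/(1+29/400) = 9913/10000 ≈ 0.991300
step 2 [2y] zero: DF = P = 9679/10000 ≈ 0.967900
step 3 [3y] zero: DF = P = 1863/2000 ≈ 0.931500
step 4 [4y] bond c/1=11/400: DF=(2060891/2000000 − 11/400·(0.991300+0.967900+0.931500))/(1+11/400) = 1851/2000 ≈ 0.925500
step 5 [5y] bond c/1=9/200: DF=(90341/80000 − 9/200·(0.991300+0.967900+0.931500+0.925500))/(1+9/200) = 9163/10000 ≈ 0.916300
step 6 [6y] zero: DF = P = 4537/5000 ≈ 0.907400
step 7 [7y] swap r/1=394/21739: DF=(1 − 394/21739·(0.991300+0.967900+0.931500+0.925500+0.916300+0.907400))/(1+394/21739) = 4409/5000 ≈ 0.881800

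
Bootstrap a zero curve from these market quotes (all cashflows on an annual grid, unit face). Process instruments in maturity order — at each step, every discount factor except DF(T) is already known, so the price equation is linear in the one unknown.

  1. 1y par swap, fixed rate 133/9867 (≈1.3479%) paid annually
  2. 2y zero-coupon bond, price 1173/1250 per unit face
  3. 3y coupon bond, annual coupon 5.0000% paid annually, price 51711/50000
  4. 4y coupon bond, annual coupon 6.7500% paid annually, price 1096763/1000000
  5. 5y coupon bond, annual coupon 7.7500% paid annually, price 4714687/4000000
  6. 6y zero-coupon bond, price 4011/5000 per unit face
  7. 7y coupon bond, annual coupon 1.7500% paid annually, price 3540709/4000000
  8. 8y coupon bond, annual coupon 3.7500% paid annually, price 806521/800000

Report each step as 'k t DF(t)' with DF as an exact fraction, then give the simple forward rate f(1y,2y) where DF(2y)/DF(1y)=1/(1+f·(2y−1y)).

step 1 [1y] swap r/1=133/9867: DF=(1 − 133/9867·(0))/(1+133/9867) = 9867/10000 ≈ 0.986700
step 2 [2y] zero: DF = P = 1173/1250 ≈ 0.938400
step 3 [3y] bond c/1=1/20: DF=(51711/50000 − 1/20·(0.986700+0.938400))/(1+1/20) = 8933/10000 ≈ 0.893300
step 4 [4y] bond c/1=27/400: DF=(1096763/1000000 − 27/400·(0.986700+0.938400+0.893300))/(1+27/400) = 2123/2500 ≈ 0.849200
step 5 [5y] bond c/1=31/400: DF=(4714687/4000000 − 31/400·(0.986700+0.938400+0.893300+0.849200))/(1+31/400) = 8301/10000 ≈ 0.830100
step 6 [6y] zero: DF = P = 4011/5000 ≈ 0.802200
step 7 [7y] bond c/1=7/400: DF=(3540709/4000000 − 7/400·(0.986700+0.938400+0.893300+0.849200+0.830100+0.802200))/(1+7/400) = 1947/2500 ≈ 0.778800
step 8 [8y] bond c/1=3/80: DF=(806521/800000 − 3/80·(0.986700+0.938400+0.893300+0.849200+0.830100+0.802200+0.778800))/(1+3/80) = 94/125 ≈ 0.752000

1 1 9867/10000
2 2 1173/1250
3 3 8933/10000
4 4 2123/2500
5 5 8301/10000
6 6 4011/5000
7 7 1947/2500
8 8 94/125
f(1y,2y) = ((9867/10000)/(1173/1250) − 1)/(1) = 7/136 ≈ 5.1471%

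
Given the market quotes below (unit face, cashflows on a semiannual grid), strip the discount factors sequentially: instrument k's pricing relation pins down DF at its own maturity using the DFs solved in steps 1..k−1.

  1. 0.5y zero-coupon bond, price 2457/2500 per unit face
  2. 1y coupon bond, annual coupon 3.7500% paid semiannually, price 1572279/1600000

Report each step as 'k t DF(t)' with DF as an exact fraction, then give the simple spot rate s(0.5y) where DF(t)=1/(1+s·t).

1 1/2 2457/2500
2 1 1893/2000
s(0.5y) = (1/(2457/2500) − 1)/(1/2) = 86/2457 ≈ 3.5002%

step 1 [0.5y] zero: DF = P = 2457/2500 ≈ 0.982800
step 2 [1y] bond c/2=3/160: DF=(1572279/1600000 − 3/160·(0.982800))/(1+3/160) = 1893/2000 ≈ 0.946500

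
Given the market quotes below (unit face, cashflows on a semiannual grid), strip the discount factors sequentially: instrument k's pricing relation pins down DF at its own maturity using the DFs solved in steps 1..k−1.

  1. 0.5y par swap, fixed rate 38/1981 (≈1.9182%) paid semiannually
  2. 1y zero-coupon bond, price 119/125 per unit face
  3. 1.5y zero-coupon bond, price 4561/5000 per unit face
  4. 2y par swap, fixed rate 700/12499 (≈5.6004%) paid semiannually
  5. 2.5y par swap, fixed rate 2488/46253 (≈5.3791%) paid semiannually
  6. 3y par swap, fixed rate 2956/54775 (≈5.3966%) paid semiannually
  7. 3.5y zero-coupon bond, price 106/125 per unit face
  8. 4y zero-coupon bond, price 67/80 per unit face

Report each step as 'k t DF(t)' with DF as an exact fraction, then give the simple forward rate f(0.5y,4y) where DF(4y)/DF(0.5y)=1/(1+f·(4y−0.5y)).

1 1/2 1981/2000
2 1 119/125
3 3/2 4561/5000
4 2 179/200
5 5/2 2189/2500
6 3 4261/5000
7 7/2 106/125
8 4 67/80
f(0.5y,4y) = ((1981/2000)/(67/80) − 1)/(7/2) = 612/11725 ≈ 5.2196%

step 1 [0.5y] swap r/2=19/1981: DF=(1 − 19/1981·(0))/(1+19/1981) = 1981/2000 ≈ 0.990500
step 2 [1y] zero: DF = P = 119/125 ≈ 0.952000
step 3 [1.5y] zero: DF = P = 4561/5000 ≈ 0.912200
step 4 [2y] swap r/2=350/12499: DF=(1 − 350/12499·(0.990500+0.952000+0.912200))/(1+350/12499) = 179/200 ≈ 0.895000
step 5 [2.5y] swap r/2=1244/46253: DF=(1 − 1244/46253·(0.990500+0.952000+0.912200+0.895000))/(1+1244/46253) = 2189/2500 ≈ 0.875600
step 6 [3y] swap r/2=1478/54775: DF=(1 − 1478/54775·(0.990500+0.952000+0.912200+0.895000+0.875600))/(1+1478/54775) = 4261/5000 ≈ 0.852200
step 7 [3.5y] zero: DF = P = 106/125 ≈ 0.848000
step 8 [4y] zero: DF = P = 67/80 ≈ 0.837500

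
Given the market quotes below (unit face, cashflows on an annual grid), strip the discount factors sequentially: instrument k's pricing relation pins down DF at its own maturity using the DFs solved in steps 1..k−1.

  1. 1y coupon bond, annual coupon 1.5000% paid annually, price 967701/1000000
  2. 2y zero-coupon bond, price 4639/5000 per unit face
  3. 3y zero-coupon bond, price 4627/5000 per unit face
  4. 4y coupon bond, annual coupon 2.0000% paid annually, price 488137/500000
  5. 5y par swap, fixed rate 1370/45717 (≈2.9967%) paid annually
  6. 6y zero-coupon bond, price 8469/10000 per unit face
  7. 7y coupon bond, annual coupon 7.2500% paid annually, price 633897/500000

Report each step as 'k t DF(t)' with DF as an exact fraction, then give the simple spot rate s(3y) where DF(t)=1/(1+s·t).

step 1 [1y] bond c/1=3/200: DF=(967701/1000000 − 3/200·(0))/(1+3/200) = 4767/5000 ≈ 0.953400
step 2 [2y] zero: DF = P = 4639/5000 ≈ 0.927800
step 3 [3y] zero: DF = P = 4627/5000 ≈ 0.925400
step 4 [4y] bond c/1=1/50: DF=(488137/500000 − 1/50·(0.953400+0.927800+0.925400))/(1+1/50) = 9021/10000 ≈ 0.902100
step 5 [5y] swap r/1=1370/45717: DF=(1 − 1370/45717·(0.953400+0.927800+0.925400+0.902100))/(1+1370/45717) = 863/1000 ≈ 0.863000
step 6 [6y] zero: DF = P = 8469/10000 ≈ 0.846900
step 7 [7y] bond c/1=29/400: DF=(633897/500000 − 29/400·(0.953400+0.927800+0.925400+0.902100+0.863000+0.846900))/(1+29/400) = 4079/5000 ≈ 0.815800

1 1 4767/5000
2 2 4639/5000
3 3 4627/5000
4 4 9021/10000
5 5 863/1000
6 6 8469/10000
7 7 4079/5000
s(3y) = (1/(4627/5000) − 1)/(3) = 373/13881 ≈ 2.6871%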